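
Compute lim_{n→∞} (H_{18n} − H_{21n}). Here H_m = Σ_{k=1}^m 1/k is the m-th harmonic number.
lim = ln(18/21) = ln(6/7)

Euler-Maclaurin gives H_m = ln m + γ + 1/(2m) + O(1/m^2). The γ and O(1/m) terms cancel in the difference:
  H_{18n} − H_{21n} = ln(18n) − ln(21n) + O(1/n) = ln(18/21) + O(1/n).
Hence the limit is ln(18/21) = ln(6/7).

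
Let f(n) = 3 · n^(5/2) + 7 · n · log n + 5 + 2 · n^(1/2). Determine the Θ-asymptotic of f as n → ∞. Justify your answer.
f(n) ∈ Θ(n^(5/2))

Compare the terms by growth order. For large n, n^a · (log n)^b dominates n^a' · (log n)^b' iff a > a', or (a = a' and b > b'). Ranking the 4 terms shows the dominant one is 3 · n^(5/2). Hence f(n) ∈ Θ(n^(5/2)).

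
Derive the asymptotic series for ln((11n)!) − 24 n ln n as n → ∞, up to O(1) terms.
ln((11n)!) − 24 n ln n = −13 n ln n + 11(ln 11 − 1) n + (1/2) ln(2π·11n) + O(1/n)

Stirling: ln((11n)!) = 11n ln(11n) − 11n + (1/2) ln(2π·11n) + O(1/n).
Expand 11n ln(11n) = 11n (ln n + ln 11) = 11n ln n + 11n ln 11.
Subtract 24n ln n: leading term is (11 − 24) n ln n = −13 n ln n. The next term is 11n ln 11 − 11n = 11(ln 11 − 1) n. Then the (1/2) ln(2π·11n) correction.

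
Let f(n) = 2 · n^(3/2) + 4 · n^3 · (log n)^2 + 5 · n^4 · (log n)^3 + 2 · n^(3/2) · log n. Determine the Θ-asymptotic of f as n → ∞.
f(n) ∈ Θ(n^4 · (log n)^3)

Compare the terms by growth order. For large n, n^a · (log n)^b dominates n^a' · (log n)^b' iff a > a', or (a = a' and b > b'). Ranking the 4 terms shows the dominant one is 5 · n^4 · (log n)^3. Hence f(n) ∈ Θ(n^4 · (log n)^3).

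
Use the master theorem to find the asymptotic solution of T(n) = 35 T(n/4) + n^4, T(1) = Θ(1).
T(n) = Θ(n^4)

log_4 35 ≈ 2.565. f(n) = n^4 dominates n^(log_4 35) since 4 > 2.565, and the regularity condition a·f(n/b) = 35·(n/4)^4 = (35/256)·n^4 ≤ c·f(n) holds with c = 35/256 ≈ 0.137 < 1. So this is Case 3: T(n) = Θ(f(n)) = Θ(n^4).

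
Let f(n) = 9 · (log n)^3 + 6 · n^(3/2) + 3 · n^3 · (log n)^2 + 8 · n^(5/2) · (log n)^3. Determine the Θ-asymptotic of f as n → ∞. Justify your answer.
f(n) ∈ Θ(n^3 · (log n)^2)

Compare the terms by growth order. For large n, n^a · (log n)^b dominates n^a' · (log n)^b' iff a > a', or (a = a' and b > b'). Ranking the 4 terms shows the dominant one is 3 · n^3 · (log n)^2. Hence f(n) ∈ Θ(n^3 · (log n)^2).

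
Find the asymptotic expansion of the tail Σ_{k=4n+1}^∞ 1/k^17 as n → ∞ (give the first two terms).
Σ_{k>4n} 1/k^17 = 1/(16 · (4n)^16) − 1/(2 · (4n)^17) + O(1/(4n)^18)

Compare to the integral: ∫_{4n}^∞ x^(−17) dx = [−x^(−16)/16]_{4n}^∞ = 1/((17−1)·(4n)^16). The Euler-Maclaurin correction adds −f(4n)/2 = −1/(2·(4n)^17). Euler-Maclaurin then gives
  Σ_{k>4n} 1/k^17 = ∫_{4n}^∞ dx/x^17 − 1/(2·(4n)^17) + O(1/(4n)^18).
(Equivalently this is ζ(17) − Σ_{k≤4n} 1/k^17.)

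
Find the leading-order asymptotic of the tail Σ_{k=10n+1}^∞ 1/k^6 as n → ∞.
Σ_{k>10n} 1/k^6 ~ 1/(5 · (10n)^5)

Compare to the integral: ∫_{10n}^∞ x^(−6) dx = [−x^(−5)/5]_{10n}^∞ = 1/((6−1)·(10n)^5). Euler-Maclaurin then gives
  Σ_{k>10n} 1/k^6 = ∫_{10n}^∞ dx/x^6 − 1/(2·(10n)^6) + O(1/(10n)^7).
(Equivalently this is ζ(6) − Σ_{k≤10n} 1/k^6.)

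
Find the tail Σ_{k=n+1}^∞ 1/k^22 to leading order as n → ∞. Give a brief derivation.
Σ_{k>n} 1/k^22 ~ 1/(21 · n^21)

Compare to the integral: ∫_{n}^∞ x^(−22) dx = [−x^(−21)/21]_{n}^∞ = 1/((22−1)·n^21). Euler-Maclaurin then gives
  Σ_{k>n} 1/k^22 = ∫_{n}^∞ dx/x^22 − 1/(2·n^22) + O(1/n^23).
(Equivalently this is ζ(22) − Σ_{k≤n} 1/k^22.)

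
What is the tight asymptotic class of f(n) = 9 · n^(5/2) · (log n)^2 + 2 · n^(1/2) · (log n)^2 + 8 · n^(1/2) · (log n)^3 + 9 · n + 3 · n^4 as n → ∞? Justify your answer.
f(n) ∈ Θ(n^4)

Compare the terms by growth order. For large n, n^a · (log n)^b dominates n^a' · (log n)^b' iff a > a', or (a = a' and b > b'). Ranking the 5 terms shows the dominant one is 3 · n^4. Hence f(n) ∈ Θ(n^4).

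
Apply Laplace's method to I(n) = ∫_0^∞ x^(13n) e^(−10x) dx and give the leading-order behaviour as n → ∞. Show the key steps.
I(n) ~ (sqrt(2π·13n) / 10) · (13n/(10e))^(13n)

Write the integrand as exp(13n ln x − 10x) and set f(x) = 13n ln x − 10x. Then f'(x) = 13n/x − 10 = 0 at x* = 13n/10, and f''(x*) = −13n/x*^2 = −10^2/(13n). Laplace's method (interior maximum) gives
  I(n) ~ e^(f(x*)) · sqrt(2π / |f''(x*)|)
        = exp(13n ln(13n/10) − 13n) · sqrt(2π · 13n / 10^2)
        = (13n/10)^(13n) e^(−13n) · sqrt(2π·13n) / 10
        = (sqrt(2π·13n) / 10) · (13n/(10e))^(13n).
This matches Γ(13n+1)/10^(13n+1) with Stirling applied to Γ.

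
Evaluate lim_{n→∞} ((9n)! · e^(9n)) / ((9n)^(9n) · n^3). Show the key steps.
lim = 0

Stirling: (9n)! ~ sqrt(2π·9n) · (9n/e)^(9n). Hence
  (9n)! · e^(9n) / (9n)^(9n) ~ sqrt(2π·9n).
Dividing by n^3: sqrt(2π·9n) / n^3 = sqrt(2π·9) · n^((1−6)/2), so the expression behaves like sqrt(2π·9) · n^((1−6)/2) → 0.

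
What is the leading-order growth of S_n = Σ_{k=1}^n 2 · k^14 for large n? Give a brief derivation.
S_n ~ 2 · n^15 / 15

By integral comparison (Euler-Maclaurin), Σ_{k=1}^n 2 · k^14 = 2 · ∫_0^n x^14 dx + O(n^14) = 2 · n^15/15 + O(n^14). (Equivalently, Faulhaber's formula gives the same leading term.)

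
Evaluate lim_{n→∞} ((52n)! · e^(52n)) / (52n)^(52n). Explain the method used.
lim = ∞

Stirling: (52n)! ~ sqrt(2π·52n) · (52n/e)^(52n). Hence
  (52n)! · e^(52n) / (52n)^(52n) ~ sqrt(2π·52n) = sqrt(2π·52) · sqrt(n) → ∞.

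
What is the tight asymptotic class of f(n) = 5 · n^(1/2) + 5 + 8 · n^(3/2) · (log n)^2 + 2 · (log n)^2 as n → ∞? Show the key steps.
f(n) ∈ Θ(n^(3/2) · (log n)^2)

Compare the terms by growth order. For large n, n^a · (log n)^b dominates n^a' · (log n)^b' iff a > a', or (a = a' and b > b'). Ranking the 4 terms shows the dominant one is 8 · n^(3/2) · (log n)^2. Hence f(n) ∈ Θ(n^(3/2) · (log n)^2).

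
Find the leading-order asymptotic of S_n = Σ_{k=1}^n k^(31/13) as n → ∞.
S_n ~ (13/44) · n^(44/13)

Integral comparison: Σ_{k=1}^n k^(31/13) = ∫_0^n x^(31/13) dx + O(n^(31/13)). The integral is n^(1 + 31/13) / (1 + 31/13) = n^((31+13)/13) / ((31+13)/13) = (13/44) · n^(44/13).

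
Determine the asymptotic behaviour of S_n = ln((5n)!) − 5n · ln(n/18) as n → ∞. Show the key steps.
S_n ~ 5n · (ln 90 − 1) + O(ln n)

Stirling: ln((5n)!) = 5n ln(5n) − 5n + O(ln n).
  S_n = 5n ln(5n) − 5n − 5n ln(n/18) + O(ln n)
      = 5n ln(5n) − 5n ln n + 5n ln 18 − 5n + O(ln n)
      = 5n ln 5 + 5n ln 18 − 5n + O(ln n)
      = 5n (ln 90 − 1) + O(ln n).
Numerically ln(90) − 1 ≈ 3.4998.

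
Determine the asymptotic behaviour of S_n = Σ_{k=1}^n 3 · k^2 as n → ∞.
S_n ~ n^3

By integral comparison (Euler-Maclaurin), Σ_{k=1}^n 3 · k^2 = 3 · ∫_0^n x^2 dx + O(n^2) = 3 · n^3/3 = n^3 + O(n^2). (Equivalently, Faulhaber's formula gives the same leading term.)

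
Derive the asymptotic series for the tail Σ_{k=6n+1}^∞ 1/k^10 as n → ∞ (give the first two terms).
Σ_{k>6n} 1/k^10 = 1/(9 · (6n)^9) − 1/(2 · (6n)^10) + O(1/(6n)^11)

Compare to the integral: ∫_{6n}^∞ x^(−10) dx = [−x^(−9)/9]_{6n}^∞ = 1/((10−1)·(6n)^9). The Euler-Maclaurin correction adds −f(6n)/2 = −1/(2·(6n)^10). Euler-Maclaurin then gives
  Σ_{k>6n} 1/k^10 = ∫_{6n}^∞ dx/x^10 − 1/(2·(6n)^10) + O(1/(6n)^11).
(Equivalently this is ζ(10) − Σ_{k≤6n} 1/k^10.)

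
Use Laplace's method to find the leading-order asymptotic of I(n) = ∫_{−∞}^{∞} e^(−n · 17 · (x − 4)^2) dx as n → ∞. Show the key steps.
I(n) = sqrt(π/(17n))

Here φ(x) = 17 · (x − 4)^2 has its unique minimum at x* = 4 with φ(x*) = 0 and φ''(x*) = 34. Laplace's method gives
  I(n) ~ e^(−n φ(x*)) · sqrt(2π / (n · φ''(x*))) = sqrt(2π / (34n)) = sqrt(π/(17n)).
This is exact: substituting u = (x − 4)·sqrt(17n) gives I(n) = (1/sqrt(17n)) ∫_{−∞}^{∞} e^(−u^2) du = sqrt(π/(17n)).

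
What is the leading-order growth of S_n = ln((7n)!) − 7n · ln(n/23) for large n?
S_n ~ 7n · (ln 161 − 1) + O(ln n)

Stirling: ln((7n)!) = 7n ln(7n) − 7n + O(ln n).
  S_n = 7n ln(7n) − 7n − 7n ln(n/23) + O(ln n)
      = 7n ln(7n) − 7n ln n + 7n ln 23 − 7n + O(ln n)
      = 7n ln 7 + 7n ln 23 − 7n + O(ln n)
      = 7n (ln 161 − 1) + O(ln n).
Numerically ln(161) − 1 ≈ 4.0814.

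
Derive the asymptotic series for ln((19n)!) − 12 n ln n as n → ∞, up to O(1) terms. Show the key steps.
ln((19n)!) − 12 n ln n = 7 n ln n + 19(ln 19 − 1) n + (1/2) ln(2π·19n) + O(1/n)

Stirling: ln((19n)!) = 19n ln(19n) − 19n + (1/2) ln(2π·19n) + O(1/n).
Expand 19n ln(19n) = 19n (ln n + ln 19) = 19n ln n + 19n ln 19.
Subtract 12n ln n: leading term is (19 − 12) n ln n = 7 n ln n. The next term is 19n ln 19 − 19n = 19(ln 19 − 1) n. Then the (1/2) ln(2π·19n) correction.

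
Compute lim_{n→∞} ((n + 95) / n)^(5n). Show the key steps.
lim = e^475

Rewrite as (1 + 95/n)^(5n). By the standard limit (1 + x/n)^n → e^x, we have (1 + 95/n)^n → e^95, and raising to the 5th power gives e^475.
More precisely, ln[(1 + 95/n)^(5n)] = 5n · ln(1 + 95/n) = 5n · (95/n + O(1/n^2)) = 475 + O(1/n) → 475.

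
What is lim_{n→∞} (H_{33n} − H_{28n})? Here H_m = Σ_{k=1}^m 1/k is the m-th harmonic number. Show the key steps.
lim = ln(33/28)

Euler-Maclaurin gives H_m = ln m + γ + 1/(2m) + O(1/m^2). The γ and O(1/m) terms cancel in the difference:
  H_{33n} − H_{28n} = ln(33n) − ln(28n) + O(1/n) = ln(33/28) + O(1/n).
Hence the limit is ln(33/28).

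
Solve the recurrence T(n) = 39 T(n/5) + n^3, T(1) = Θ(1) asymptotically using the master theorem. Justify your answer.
T(n) = Θ(n^3)

log_5 39 ≈ 2.276. f(n) = n^3 dominates n^(log_5 39) since 3 > 2.276, and the regularity condition a·f(n/b) = 39·(n/5)^3 = (39/125)·n^3 ≤ c·f(n) holds with c = 39/125 ≈ 0.312 < 1. So this is Case 3: T(n) = Θ(f(n)) = Θ(n^3).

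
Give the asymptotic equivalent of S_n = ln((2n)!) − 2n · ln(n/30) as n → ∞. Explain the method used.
S_n ~ 2n · (ln 60 − 1) + O(ln n)

Stirling: ln((2n)!) = 2n ln(2n) − 2n + O(ln n).
  S_n = 2n ln(2n) − 2n − 2n ln(n/30) + O(ln n)
      = 2n ln(2n) − 2n ln n + 2n ln 30 − 2n + O(ln n)
      = 2n ln 2 + 2n ln 30 − 2n + O(ln n)
      = 2n (ln 60 − 1) + O(ln n).
Numerically ln(60) − 1 ≈ 3.0943.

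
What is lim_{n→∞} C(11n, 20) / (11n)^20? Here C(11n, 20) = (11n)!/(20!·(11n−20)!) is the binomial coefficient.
lim = 1/20! = 1/2432902008176640000

With N = 11n → ∞: C(N, 20) / N^20 = [N(N−1)…(N−19)] / (20! · N^20) = (1/20!) · 1 · (1 − 1/(11n)) · … · (1 − 19/(11n)). Each factor → 1 as N → ∞, so the limit is 1/20! = 1/2432902008176640000.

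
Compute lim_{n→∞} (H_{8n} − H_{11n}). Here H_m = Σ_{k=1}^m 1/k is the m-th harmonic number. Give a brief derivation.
lim = ln(8/11)

Euler-Maclaurin gives H_m = ln m + γ + 1/(2m) + O(1/m^2). The γ and O(1/m) terms cancel in the difference:
  H_{8n} − H_{11n} = ln(8n) − ln(11n) + O(1/n) = ln(8/11) + O(1/n).
Hence the limit is ln(8/11).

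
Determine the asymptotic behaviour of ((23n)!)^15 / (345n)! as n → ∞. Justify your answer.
((23n)!)^15/(345n)! ~ ((2π·23n)^(14/2) / sqrt(15)) · 15^(−15·23n)  →  0

Write N = 23n. Stirling: N! ~ sqrt(2π N)(N/e)^N and (15N)! ~ sqrt(2π·15N)·(15N/e)^(15N).
  (N!)^15/(15N)! ~ (2π N)^(15/2) (N/e)^(15N) / [sqrt(2π·15N) (15N/e)^(15N)]
     = (2π N)^(15/2) / sqrt(2π·15N) · (N/(15N))^(15N)
     = (2π N)^((15−1)/2) / sqrt(15) · 15^(−15N).
Since 15^15 > 1, the factor 15^(−15N) decays exponentially, so the ratio → 0. Substituting N = 23n gives the stated form.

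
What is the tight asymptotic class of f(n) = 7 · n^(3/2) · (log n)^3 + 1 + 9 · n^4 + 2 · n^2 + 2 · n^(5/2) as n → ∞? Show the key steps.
f(n) ∈ Θ(n^4)

Compare the terms by growth order. For large n, n^a · (log n)^b dominates n^a' · (log n)^b' iff a > a', or (a = a' and b > b'). Ranking the 5 terms shows the dominant one is 9 · n^4. Hence f(n) ∈ Θ(n^4).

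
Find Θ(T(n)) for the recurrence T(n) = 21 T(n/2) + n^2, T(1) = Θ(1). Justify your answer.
T(n) = Θ(n^(log_2 21))

Master theorem: compare f(n) = n^2 to n^(log_2 21) where log_2 21 ≈ 4.392. Since 2 < log_2 21, we have f(n) = O(n^(log_2 21 − ε)) for some ε > 0 — Case 1. Hence T(n) = Θ(n^(log_2 21)).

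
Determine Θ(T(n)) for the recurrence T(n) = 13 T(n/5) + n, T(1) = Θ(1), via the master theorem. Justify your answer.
T(n) = Θ(n^(log_5 13))

Master theorem: compare f(n) = n to n^(log_5 13) where log_5 13 ≈ 1.594. Since 1 < log_5 13, we have f(n) = O(n^(log_5 13 − ε)) for some ε > 0 — Case 1. Hence T(n) = Θ(n^(log_5 13)).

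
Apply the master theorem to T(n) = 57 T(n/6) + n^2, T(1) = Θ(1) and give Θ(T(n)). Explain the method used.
T(n) = Θ(n^(log_6 57))

Master theorem: compare f(n) = n^2 to n^(log_6 57) where log_6 57 ≈ 2.256. Since 2 < log_6 57, we have f(n) = O(n^(log_6 57 − ε)) for some ε > 0 — Case 1. Hence T(n) = Θ(n^(log_6 57)).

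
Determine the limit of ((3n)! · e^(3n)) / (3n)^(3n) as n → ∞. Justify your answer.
lim = ∞

Stirling: (3n)! ~ sqrt(2π·3n) · (3n/e)^(3n). Hence
  (3n)! · e^(3n) / (3n)^(3n) ~ sqrt(2π·3n) = sqrt(2π·3) · sqrt(n) → ∞.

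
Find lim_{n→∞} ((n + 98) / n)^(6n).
lim = e^588

Rewrite as (1 + 98/n)^(6n). By the standard limit (1 + x/n)^n → e^x, we have (1 + 98/n)^n → e^98, and raising to the 6th power gives e^588.
More precisely, ln[(1 + 98/n)^(6n)] = 6n · ln(1 + 98/n) = 6n · (98/n + O(1/n^2)) = 588 + O(1/n) → 588.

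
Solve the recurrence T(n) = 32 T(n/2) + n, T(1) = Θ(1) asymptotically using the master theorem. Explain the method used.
T(n) = Θ(n^5)

Master theorem: compare f(n) = n to n^(log_2 32) where log_2 32 = 5. Since 1 < log_2 32, we have f(n) = O(n^(log_2 32 − ε)) for some ε > 0 — Case 1. Hence T(n) = Θ(n^(log_2 32)) = Θ(n^5).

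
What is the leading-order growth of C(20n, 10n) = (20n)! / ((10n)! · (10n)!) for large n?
C(20n, 10n) ~ (4)^(10n) · sqrt(1/(π·10n))

Write N = 10n. Apply Stirling to each factorial:
  (2N)! ~ sqrt(2π·2N) · (2N/e)^(2N),
  N! ~ sqrt(2π N) · (N/e)^N,
  (1N)! ~ sqrt(2π·1N) · (1N/e)^(1N).
The exponential factors combine to (2N)^(2N) / (N^N · (1N)^(1N)) = 2^(2N)/1^(1N) = (2^2/1^1)^N = (4)^N.
The square-root prefactors combine to sqrt(2π·2N) / (sqrt(2π N)·sqrt(2π·1N)) = sqrt(2 / (2π·1·N)) = sqrt(1/(π·10n)).
Substituting N = 10n: C(20n, 10n) ~ (4)^(10n) · sqrt(1/(π·10n)).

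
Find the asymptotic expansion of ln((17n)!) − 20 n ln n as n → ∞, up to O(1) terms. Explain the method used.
ln((17n)!) − 20 n ln n = −3 n ln n + 17(ln 17 − 1) n + (1/2) ln(2π·17n) + O(1/n)

Stirling: ln((17n)!) = 17n ln(17n) − 17n + (1/2) ln(2π·17n) + O(1/n).
Expand 17n ln(17n) = 17n (ln n + ln 17) = 17n ln n + 17n ln 17.
Subtract 20n ln n: leading term is (17 − 20) n ln n = −3 n ln n. The next term is 17n ln 17 − 17n = 17(ln 17 − 1) n. Then the (1/2) ln(2π·17n) correction.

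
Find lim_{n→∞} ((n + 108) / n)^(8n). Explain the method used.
lim = e^864

Rewrite as (1 + 108/n)^(8n). By the standard limit (1 + x/n)^n → e^x, we have (1 + 108/n)^n → e^108, and raising to the 8th power gives e^864.
More precisely, ln[(1 + 108/n)^(8n)] = 8n · ln(1 + 108/n) = 8n · (108/n + O(1/n^2)) = 864 + O(1/n) → 864.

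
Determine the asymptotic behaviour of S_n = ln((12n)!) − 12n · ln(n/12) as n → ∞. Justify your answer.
S_n ~ 12n · (ln 144 − 1) + O(ln n)

Stirling: ln((12n)!) = 12n ln(12n) − 12n + O(ln n).
  S_n = 12n ln(12n) − 12n − 12n ln(n/12) + O(ln n)
      = 12n ln(12n) − 12n ln n + 12n ln 12 − 12n + O(ln n)
      = 12n ln 12 + 12n ln 12 − 12n + O(ln n)
      = 12n (ln 144 − 1) + O(ln n).
Numerically ln(144) − 1 ≈ 3.9698.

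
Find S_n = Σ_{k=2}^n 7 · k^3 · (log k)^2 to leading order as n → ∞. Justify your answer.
S_n ~ 7 · n^4 · (log n)^2 / 4

By integral comparison, S_n = ∫_1^n 7 · x^3 · (log x)^2 dx + O(n^3 · (log n)^2). For the integral, the leading term of ∫_1^n x^3 (log x)^2 dx is n^4/4 · (log n)^2 (by repeated integration by parts; each step lowers the log-exponent and produces a relatively O(1/log n) correction). Hence S_n ~ 7 · n^4 · (log n)^2 / 4.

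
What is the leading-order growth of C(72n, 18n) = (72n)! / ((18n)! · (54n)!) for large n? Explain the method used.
C(72n, 18n) ~ (256/27)^(18n) · sqrt(2/(3π·18n))

Write N = 18n. Apply Stirling to each factorial:
  (4N)! ~ sqrt(2π·4N) · (4N/e)^(4N),
  N! ~ sqrt(2π N) · (N/e)^N,
  (3N)! ~ sqrt(2π·3N) · (3N/e)^(3N).
The exponential factors combine to (4N)^(4N) / (N^N · (3N)^(3N)) = 4^(4N)/3^(3N) = (4^4/3^3)^N = (256/27)^N.
The square-root prefactors combine to sqrt(2π·4N) / (sqrt(2π N)·sqrt(2π·3N)) = sqrt(4 / (2π·3·N)) = sqrt(2/(3π·18n)).
Substituting N = 18n: C(72n, 18n) ~ (256/27)^(18n) · sqrt(2/(3π·18n)).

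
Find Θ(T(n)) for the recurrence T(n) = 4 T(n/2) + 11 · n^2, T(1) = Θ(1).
T(n) = Θ(n^2 log n)

log_2 4 = 2, and f(n) = 11 · n^2 = Θ(n^(log_2 4)). This is Case 2 of the master theorem: T(n) = Θ(f(n) · log n) = Θ(n^2 log n).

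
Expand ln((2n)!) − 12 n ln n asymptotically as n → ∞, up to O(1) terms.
ln((2n)!) − 12 n ln n = −10 n ln n + 2(ln 2 − 1) n + (1/2) ln(2π·2n) + O(1/n)

Stirling: ln((2n)!) = 2n ln(2n) − 2n + (1/2) ln(2π·2n) + O(1/n).
Expand 2n ln(2n) = 2n (ln n + ln 2) = 2n ln n + 2n ln 2.
Subtract 12n ln n: leading term is (2 − 12) n ln n = −10 n ln n. The next term is 2n ln 2 − 2n = 2(ln 2 − 1) n. Then the (1/2) ln(2π·2n) correction.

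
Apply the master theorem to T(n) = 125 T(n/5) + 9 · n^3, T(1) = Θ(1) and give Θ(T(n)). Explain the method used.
T(n) = Θ(n^3 log n)

log_5 125 = 3, and f(n) = 9 · n^3 = Θ(n^(log_5 125)). This is Case 2 of the master theorem: T(n) = Θ(f(n) · log n) = Θ(n^3 log n).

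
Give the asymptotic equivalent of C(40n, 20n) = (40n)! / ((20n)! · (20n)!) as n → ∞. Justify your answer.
C(40n, 20n) ~ (4)^(20n) · sqrt(1/(π·20n))

Write N = 20n. Apply Stirling to each factorial:
  (2N)! ~ sqrt(2π·2N) · (2N/e)^(2N),
  N! ~ sqrt(2π N) · (N/e)^N,
  (1N)! ~ sqrt(2π·1N) · (1N/e)^(1N).
The exponential factors combine to (2N)^(2N) / (N^N · (1N)^(1N)) = 2^(2N)/1^(1N) = (2^2/1^1)^N = (4)^N.
The square-root prefactors combine to sqrt(2π·2N) / (sqrt(2π N)·sqrt(2π·1N)) = sqrt(2 / (2π·1·N)) = sqrt(1/(π·20n)).
Substituting N = 20n: C(40n, 20n) ~ (4)^(20n) · sqrt(1/(π·20n)).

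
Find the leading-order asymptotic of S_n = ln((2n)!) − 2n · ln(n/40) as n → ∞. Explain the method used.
S_n ~ 2n · (ln 80 − 1) + O(ln n)

Stirling: ln((2n)!) = 2n ln(2n) − 2n + O(ln n).
  S_n = 2n ln(2n) − 2n − 2n ln(n/40) + O(ln n)
      = 2n ln(2n) − 2n ln n + 2n ln 40 − 2n + O(ln n)
      = 2n ln 2 + 2n ln 40 − 2n + O(ln n)
      = 2n (ln 80 − 1) + O(ln n).
Numerically ln(80) − 1 ≈ 3.3820.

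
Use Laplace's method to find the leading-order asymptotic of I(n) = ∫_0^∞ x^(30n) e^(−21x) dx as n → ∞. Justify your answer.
I(n) ~ (sqrt(2π·30n) / 21) · (30n/(21e))^(30n)

Write the integrand as exp(30n ln x − 21x) and set f(x) = 30n ln x − 21x. Then f'(x) = 30n/x − 21 = 0 at x* = 30n/21, and f''(x*) = −30n/x*^2 = −21^2/(30n). Laplace's method (interior maximum) gives
  I(n) ~ e^(f(x*)) · sqrt(2π / |f''(x*)|)
        = exp(30n ln(30n/21) − 30n) · sqrt(2π · 30n / 21^2)
        = (30n/21)^(30n) e^(−30n) · sqrt(2π·30n) / 21
        = (sqrt(2π·30n) / 21) · (30n/(21e))^(30n).
This matches Γ(30n+1)/21^(30n+1) with Stirling applied to Γ.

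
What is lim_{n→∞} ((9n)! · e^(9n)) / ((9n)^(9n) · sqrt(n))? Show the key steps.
lim = sqrt(2π·9)

Stirling: (9n)! ~ sqrt(2π·9n) · (9n/e)^(9n). Hence
  (9n)! · e^(9n) / (9n)^(9n) ~ sqrt(2π·9n).
Dividing by sqrt(n): sqrt(2π·9n) / sqrt(n) = sqrt(2π·9) · n^((1−1)/2), so the limit is sqrt(2π·9).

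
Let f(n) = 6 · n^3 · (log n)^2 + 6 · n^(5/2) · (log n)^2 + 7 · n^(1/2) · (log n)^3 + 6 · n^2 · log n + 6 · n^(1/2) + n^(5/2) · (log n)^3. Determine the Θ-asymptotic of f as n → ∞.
f(n) ∈ Θ(n^3 · (log n)^2)

Compare the terms by growth order. For large n, n^a · (log n)^b dominates n^a' · (log n)^b' iff a > a', or (a = a' and b > b'). Ranking the 6 terms shows the dominant one is 6 · n^3 · (log n)^2. Hence f(n) ∈ Θ(n^3 · (log n)^2).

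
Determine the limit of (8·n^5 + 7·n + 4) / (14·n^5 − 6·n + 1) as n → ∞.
lim = 8/14 = 4/7

For large n the leading n^5 terms dominate both numerator and denominator. Dividing top and bottom by n^5, every other term tends to 0, leaving 8/14 = 4/7.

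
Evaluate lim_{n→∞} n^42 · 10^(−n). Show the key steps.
lim = 0

Exponentials with base > 1 dominate every fixed polynomial: for any fixed c, n^c / 10^n → 0 as n → ∞ (e.g. by the ratio test, or by writing 10^n = e^(n ln 10) and noting e^(n ln 10) / n^c → ∞). Hence n^42 · 10^(−n) = n^42 / 10^n → 0.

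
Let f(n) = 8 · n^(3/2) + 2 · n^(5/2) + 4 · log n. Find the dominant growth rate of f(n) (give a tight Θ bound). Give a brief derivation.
f(n) ∈ Θ(n^(5/2))

Compare the terms by growth order. For large n, n^a · (log n)^b dominates n^a' · (log n)^b' iff a > a', or (a = a' and b > b'). Ranking the 3 terms shows the dominant one is 2 · n^(5/2). Hence f(n) ∈ Θ(n^(5/2)).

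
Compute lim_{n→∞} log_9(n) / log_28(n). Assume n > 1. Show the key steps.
lim = ln(28) / ln(9) = log_9(28)

Change of base: log_9(n) = ln n / ln 9 and log_28(n) = ln n / ln 28. The ratio is (ln n / ln 9) · (ln 28 / ln n) = ln 28 / ln 9, a constant independent of n. So the limit is ln 28 / ln 9 = log_9(28).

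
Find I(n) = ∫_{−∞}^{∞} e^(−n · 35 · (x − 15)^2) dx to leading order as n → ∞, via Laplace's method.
I(n) = sqrt(π/(35n))

Here φ(x) = 35 · (x − 15)^2 has its unique minimum at x* = 15 with φ(x*) = 0 and φ''(x*) = 70. Laplace's method gives
  I(n) ~ e^(−n φ(x*)) · sqrt(2π / (n · φ''(x*))) = sqrt(2π / (70n)) = sqrt(π/(35n)).
This is exact: substituting u = (x − 15)·sqrt(35n) gives I(n) = (1/sqrt(35n)) ∫_{−∞}^{∞} e^(−u^2) du = sqrt(π/(35n)).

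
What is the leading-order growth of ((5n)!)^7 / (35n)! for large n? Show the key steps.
((5n)!)^7/(35n)! ~ ((2π·5n)^(6/2) / sqrt(7)) · 7^(−7·5n)  →  0

Write N = 5n. Stirling: N! ~ sqrt(2π N)(N/e)^N and (7N)! ~ sqrt(2π·7N)·(7N/e)^(7N).
  (N!)^7/(7N)! ~ (2π N)^(7/2) (N/e)^(7N) / [sqrt(2π·7N) (7N/e)^(7N)]
     = (2π N)^(7/2) / sqrt(2π·7N) · (N/(7N))^(7N)
     = (2π N)^((7−1)/2) / sqrt(7) · 7^(−7N).
Since 7^7 > 1, the factor 7^(−7N) decays exponentially, so the ratio → 0. Substituting N = 5n gives the stated form.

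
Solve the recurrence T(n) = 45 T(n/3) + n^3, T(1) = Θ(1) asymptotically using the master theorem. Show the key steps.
T(n) = Θ(n^(log_3 45))

Master theorem: compare f(n) = n^3 to n^(log_3 45) where log_3 45 ≈ 3.465. Since 3 < log_3 45, we have f(n) = O(n^(log_3 45 − ε)) for some ε > 0 — Case 1. Hence T(n) = Θ(n^(log_3 45)).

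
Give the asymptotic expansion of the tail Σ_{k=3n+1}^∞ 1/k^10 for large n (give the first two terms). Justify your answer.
Σ_{k>3n} 1/k^10 = 1/(9 · (3n)^9) − 1/(2 · (3n)^10) + O(1/(3n)^11)

Compare to the integral: ∫_{3n}^∞ x^(−10) dx = [−x^(−9)/9]_{3n}^∞ = 1/((10−1)·(3n)^9). The Euler-Maclaurin correction adds −f(3n)/2 = −1/(2·(3n)^10). Euler-Maclaurin then gives
  Σ_{k>3n} 1/k^10 = ∫_{3n}^∞ dx/x^10 − 1/(2·(3n)^10) + O(1/(3n)^11).
(Equivalently this is ζ(10) − Σ_{k≤3n} 1/k^10.)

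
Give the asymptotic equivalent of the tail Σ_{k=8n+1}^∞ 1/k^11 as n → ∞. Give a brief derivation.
Σ_{k>8n} 1/k^11 ~ 1/(10 · (8n)^10)

Compare to the integral: ∫_{8n}^∞ x^(−11) dx = [−x^(−10)/10]_{8n}^∞ = 1/((11−1)·(8n)^10). Euler-Maclaurin then gives
  Σ_{k>8n} 1/k^11 = ∫_{8n}^∞ dx/x^11 − 1/(2·(8n)^11) + O(1/(8n)^12).
(Equivalently this is ζ(11) − Σ_{k≤8n} 1/k^11.)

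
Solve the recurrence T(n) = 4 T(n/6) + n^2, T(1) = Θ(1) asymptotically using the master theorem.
T(n) = Θ(n^2)

log_6 4 ≈ 0.774. f(n) = n^2 dominates n^(log_6 4) since 2 > 0.774, and the regularity condition a·f(n/b) = 4·(n/6)^2 = (4/36)·n^2 ≤ c·f(n) holds with c = 4/36 ≈ 0.111 < 1. So this is Case 3: T(n) = Θ(f(n)) = Θ(n^2).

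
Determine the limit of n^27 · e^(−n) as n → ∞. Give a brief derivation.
lim = 0

Exponentials with base > 1 dominate every fixed polynomial: for any fixed c, n^c / e^n → 0 as n → ∞ (e.g. by the ratio test, or since e^n grows faster than any power of n). Hence n^27 · e^(−n) = n^27 / e^n → 0.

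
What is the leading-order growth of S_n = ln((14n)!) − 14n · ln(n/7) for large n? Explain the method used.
S_n ~ 14n · (ln 98 − 1) + O(ln n)

Stirling: ln((14n)!) = 14n ln(14n) − 14n + O(ln n).
  S_n = 14n ln(14n) − 14n − 14n ln(n/7) + O(ln n)
      = 14n ln(14n) − 14n ln n + 14n ln 7 − 14n + O(ln n)
      = 14n ln 14 + 14n ln 7 − 14n + O(ln n)
      = 14n (ln 98 − 1) + O(ln n).
Numerically ln(98) − 1 ≈ 3.5850.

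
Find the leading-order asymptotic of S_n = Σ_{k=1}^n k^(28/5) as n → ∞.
S_n ~ (5/33) · n^(33/5)

Integral comparison: Σ_{k=1}^n k^(28/5) = ∫_0^n x^(28/5) dx + O(n^(28/5)). The integral is n^(1 + 28/5) / (1 + 28/5) = n^((28+5)/5) / ((28+5)/5) = (5/33) · n^(33/5).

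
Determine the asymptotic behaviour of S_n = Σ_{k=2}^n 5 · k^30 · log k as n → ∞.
S_n ~ 5 · n^31 log n / 31 − 5 · n^31 / 961

By integral comparison, S_n = ∫_1^n 5 · x^30 · log x dx + O(n^30 · log n). For the integral, ∫ x^30 log x dx = n^31 log n / 31 − n^31/961 (integration by parts). Hence S_n ~ 5 · n^31 log n / 31 − 5 · n^31 / 961.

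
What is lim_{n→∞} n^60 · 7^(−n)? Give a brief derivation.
lim = 0

Exponentials with base > 1 dominate every fixed polynomial: for any fixed c, n^c / 7^n → 0 as n → ∞ (e.g. by the ratio test, or by writing 7^n = e^(n ln 7) and noting e^(n ln 7) / n^c → ∞). Hence n^60 · 7^(−n) = n^60 / 7^n → 0.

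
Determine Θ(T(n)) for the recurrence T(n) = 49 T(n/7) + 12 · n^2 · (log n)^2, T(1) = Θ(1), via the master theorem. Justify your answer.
T(n) = Θ(n^2 · (log n)^3)

Here log_7 49 = 2 and f(n) = 12 · n^2 · (log n)^2 = Θ(n^(log_7 49) · (log n)^2). This is the extended Case 2 of the master theorem (f matches the critical exponent up to log factors), giving T(n) = Θ(n^(log_7 49) · (log n)^(2+1)) = Θ(n^2 · (log n)^3).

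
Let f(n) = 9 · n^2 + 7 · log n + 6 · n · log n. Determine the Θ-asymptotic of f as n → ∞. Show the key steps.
f(n) ∈ Θ(n^2)

Compare the terms by growth order. For large n, n^a · (log n)^b dominates n^a' · (log n)^b' iff a > a', or (a = a' and b > b'). Ranking the 3 terms shows the dominant one is 9 · n^2. Hence f(n) ∈ Θ(n^2).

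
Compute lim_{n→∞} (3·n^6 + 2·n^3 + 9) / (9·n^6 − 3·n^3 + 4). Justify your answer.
lim = 3/9 = 1/3

For large n the leading n^6 terms dominate both numerator and denominator. Dividing top and bottom by n^6, every other term tends to 0, leaving 3/9 = 1/3.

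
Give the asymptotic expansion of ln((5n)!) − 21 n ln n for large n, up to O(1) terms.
ln((5n)!) − 21 n ln n = −16 n ln n + 5(ln 5 − 1) n + (1/2) ln(2π·5n) + O(1/n)

Stirling: ln((5n)!) = 5n ln(5n) − 5n + (1/2) ln(2π·5n) + O(1/n).
Expand 5n ln(5n) = 5n (ln n + ln 5) = 5n ln n + 5n ln 5.
Subtract 21n ln n: leading term is (5 − 21) n ln n = −16 n ln n. The next term is 5n ln 5 − 5n = 5(ln 5 − 1) n. Then the (1/2) ln(2π·5n) correction.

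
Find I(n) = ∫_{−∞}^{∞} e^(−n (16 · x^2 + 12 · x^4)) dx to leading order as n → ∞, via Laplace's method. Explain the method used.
I(n) ~ sqrt(π/(16n))

φ(x) = 16 · x^2 + 12 · x^4 has its unique global minimum at x* = 0 (since φ'(x) = 32x + 48x^3 = 0 only at x = 0 for real x with both coefficients positive, and φ → ∞ as |x| → ∞). At x* = 0, φ(0) = 0 and φ''(0) = 32. Laplace's method then gives
  I(n) ~ sqrt(2π / (n · φ''(0))) · e^(−n φ(0)) = sqrt(2π / (32n)) = sqrt(π/(16n)).
The 12 · x^4 term contributes only at subleading order (an O(1/n) relative correction).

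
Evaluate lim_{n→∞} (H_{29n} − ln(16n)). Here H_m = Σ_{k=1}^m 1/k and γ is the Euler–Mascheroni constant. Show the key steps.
lim = ln(29/16) + γ

By Euler-Maclaurin, H_m = ln m + γ + O(1/m). So
  H_{29n} − ln(16n) = ln(29n) + γ − ln(16n) + O(1/n)
                       = ln(29/16) + γ + O(1/n).
Hence the limit is ln(29/16) + γ.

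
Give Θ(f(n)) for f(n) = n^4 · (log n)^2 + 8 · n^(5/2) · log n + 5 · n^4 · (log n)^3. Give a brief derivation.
f(n) ∈ Θ(n^4 · (log n)^3)

Compare the terms by growth order. For large n, n^a · (log n)^b dominates n^a' · (log n)^b' iff a > a', or (a = a' and b > b'). Ranking the 3 terms shows the dominant one is 5 · n^4 · (log n)^3. Hence f(n) ∈ Θ(n^4 · (log n)^3).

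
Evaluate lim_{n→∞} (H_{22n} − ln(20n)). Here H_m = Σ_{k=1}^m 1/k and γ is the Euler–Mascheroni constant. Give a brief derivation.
lim = ln(11/10) + γ

By Euler-Maclaurin, H_m = ln m + γ + O(1/m). So
  H_{22n} − ln(20n) = ln(22n) + γ − ln(20n) + O(1/n)
                       = ln(22/20) + γ + O(1/n).
Hence the limit is ln(22/20) + γ (= ln(11/10)).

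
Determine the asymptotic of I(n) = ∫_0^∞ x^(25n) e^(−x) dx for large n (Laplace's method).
I(n) ~ sqrt(2π·25n) · (25n/e)^(25n)

Write the integrand as exp(25n ln x − x) and set f(x) = 25n ln x − x. Then f'(x) = 25n/x − 1 = 0 at x* = 25n, and f''(x*) = −25n/x*^2 = −1/(25n). Laplace's method (interior maximum) gives
  I(n) ~ e^(f(x*)) · sqrt(2π / |f''(x*)|)
        = exp(25n ln(25n) − 25n) · sqrt(2π · 25n)
        = (25n)^(25n) e^(−25n) · sqrt(2π·25n)
        = sqrt(2π·25n) · (25n/e)^(25n).
This matches Γ(25n+1) with Stirling applied to Γ.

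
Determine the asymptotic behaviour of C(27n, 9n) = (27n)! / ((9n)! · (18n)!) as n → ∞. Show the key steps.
C(27n, 9n) ~ (27/4)^(9n) · sqrt(3/(4π·9n))

Write N = 9n. Apply Stirling to each factorial:
  (3N)! ~ sqrt(2π·3N) · (3N/e)^(3N),
  N! ~ sqrt(2π N) · (N/e)^N,
  (2N)! ~ sqrt(2π·2N) · (2N/e)^(2N).
The exponential factors combine to (3N)^(3N) / (N^N · (2N)^(2N)) = 3^(3N)/2^(2N) = (3^3/2^2)^N = (27/4)^N.
The square-root prefactors combine to sqrt(2π·3N) / (sqrt(2π N)·sqrt(2π·2N)) = sqrt(3 / (2π·2·N)) = sqrt(3/(4π·9n)).
Substituting N = 9n: C(27n, 9n) ~ (27/4)^(9n) · sqrt(3/(4π·9n)).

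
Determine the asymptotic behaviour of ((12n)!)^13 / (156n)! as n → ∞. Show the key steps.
((12n)!)^13/(156n)! ~ ((2π·12n)^(12/2) / sqrt(13)) · 13^(−13·12n)  →  0

Write N = 12n. Stirling: N! ~ sqrt(2π N)(N/e)^N and (13N)! ~ sqrt(2π·13N)·(13N/e)^(13N).
  (N!)^13/(13N)! ~ (2π N)^(13/2) (N/e)^(13N) / [sqrt(2π·13N) (13N/e)^(13N)]
     = (2π N)^(13/2) / sqrt(2π·13N) · (N/(13N))^(13N)
     = (2π N)^((13−1)/2) / sqrt(13) · 13^(−13N).
Since 13^13 > 1, the factor 13^(−13N) decays exponentially, so the ratio → 0. Substituting N = 12n gives the stated form.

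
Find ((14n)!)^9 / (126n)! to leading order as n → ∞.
((14n)!)^9/(126n)! ~ ((2π·14n)^(8/2) / 3) · 9^(−9·14n)  →  0

Write N = 14n. Stirling: N! ~ sqrt(2π N)(N/e)^N and (9N)! ~ sqrt(2π·9N)·(9N/e)^(9N).
  (N!)^9/(9N)! ~ (2π N)^(9/2) (N/e)^(9N) / [sqrt(2π·9N) (9N/e)^(9N)]
     = (2π N)^(9/2) / sqrt(2π·9N) · (N/(9N))^(9N)
     = (2π N)^((9−1)/2) / 3 · 9^(−9N).
Since 9^9 > 1, the factor 9^(−9N) decays exponentially, so the ratio → 0. Substituting N = 14n gives the stated form.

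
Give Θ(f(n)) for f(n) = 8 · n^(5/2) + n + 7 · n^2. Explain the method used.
f(n) ∈ Θ(n^(5/2))

Compare the terms by growth order. For large n, n^a · (log n)^b dominates n^a' · (log n)^b' iff a > a', or (a = a' and b > b'). Ranking the 3 terms shows the dominant one is 8 · n^(5/2). Hence f(n) ∈ Θ(n^(5/2)).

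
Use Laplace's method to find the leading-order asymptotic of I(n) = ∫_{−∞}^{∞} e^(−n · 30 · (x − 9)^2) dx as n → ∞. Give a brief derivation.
I(n) = sqrt(π/(30n))

Here φ(x) = 30 · (x − 9)^2 has its unique minimum at x* = 9 with φ(x*) = 0 and φ''(x*) = 60. Laplace's method gives
  I(n) ~ e^(−n φ(x*)) · sqrt(2π / (n · φ''(x*))) = sqrt(2π / (60n)) = sqrt(π/(30n)).
This is exact: substituting u = (x − 9)·sqrt(30n) gives I(n) = (1/sqrt(30n)) ∫_{−∞}^{∞} e^(−u^2) du = sqrt(π/(30n)).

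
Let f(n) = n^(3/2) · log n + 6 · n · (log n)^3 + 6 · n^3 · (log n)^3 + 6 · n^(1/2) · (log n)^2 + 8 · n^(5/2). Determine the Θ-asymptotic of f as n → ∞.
f(n) ∈ Θ(n^3 · (log n)^3)

Compare the terms by growth order. For large n, n^a · (log n)^b dominates n^a' · (log n)^b' iff a > a', or (a = a' and b > b'). Ranking the 5 terms shows the dominant one is 6 · n^3 · (log n)^3. Hence f(n) ∈ Θ(n^3 · (log n)^3).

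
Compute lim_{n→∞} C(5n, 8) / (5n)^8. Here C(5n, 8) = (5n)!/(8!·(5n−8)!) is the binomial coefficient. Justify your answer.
lim = 1/8! = 1/40320

With N = 5n → ∞: C(N, 8) / N^8 = [N(N−1)…(N−7)] / (8! · N^8) = (1/8!) · 1 · (1 − 1/(5n)) · … · (1 − 7/(5n)). Each factor → 1 as N → ∞, so the limit is 1/8! = 1/40320.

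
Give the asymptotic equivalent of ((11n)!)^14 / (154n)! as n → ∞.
((11n)!)^14/(154n)! ~ ((2π·11n)^(13/2) / sqrt(14)) · 14^(−14·11n)  →  0

Write N = 11n. Stirling: N! ~ sqrt(2π N)(N/e)^N and (14N)! ~ sqrt(2π·14N)·(14N/e)^(14N).
  (N!)^14/(14N)! ~ (2π N)^(14/2) (N/e)^(14N) / [sqrt(2π·14N) (14N/e)^(14N)]
     = (2π N)^(14/2) / sqrt(2π·14N) · (N/(14N))^(14N)
     = (2π N)^((14−1)/2) / sqrt(14) · 14^(−14N).
Since 14^14 > 1, the factor 14^(−14N) decays exponentially, so the ratio → 0. Substituting N = 11n gives the stated form.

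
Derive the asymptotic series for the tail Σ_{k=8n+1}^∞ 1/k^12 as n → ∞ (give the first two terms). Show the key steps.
Σ_{k>8n} 1/k^12 = 1/(11 · (8n)^11) − 1/(2 · (8n)^12) + O(1/(8n)^13)

Compare to the integral: ∫_{8n}^∞ x^(−12) dx = [−x^(−11)/11]_{8n}^∞ = 1/((12−1)·(8n)^11). The Euler-Maclaurin correction adds −f(8n)/2 = −1/(2·(8n)^12). Euler-Maclaurin then gives
  Σ_{k>8n} 1/k^12 = ∫_{8n}^∞ dx/x^12 − 1/(2·(8n)^12) + O(1/(8n)^13).
(Equivalently this is ζ(12) − Σ_{k≤8n} 1/k^12.)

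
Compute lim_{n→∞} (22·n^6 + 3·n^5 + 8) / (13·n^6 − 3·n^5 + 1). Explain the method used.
lim = 22/13

For large n the leading n^6 terms dominate both numerator and denominator. Dividing top and bottom by n^6, every other term tends to 0, leaving 22/13.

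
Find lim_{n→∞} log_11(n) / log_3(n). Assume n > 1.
lim = ln(3) / ln(11) = log_11(3)

Change of base: log_11(n) = ln n / ln 11 and log_3(n) = ln n / ln 3. The ratio is (ln n / ln 11) · (ln 3 / ln n) = ln 3 / ln 11, a constant independent of n. So the limit is ln 3 / ln 11 = log_11(3).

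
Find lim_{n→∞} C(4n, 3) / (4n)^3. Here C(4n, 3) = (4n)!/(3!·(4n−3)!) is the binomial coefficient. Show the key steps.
lim = 1/3! = 1/6

With N = 4n → ∞: C(N, 3) / N^3 = [N(N−1)…(N−2)] / (3! · N^3) = (1/3!) · 1 · (1 − 1/(4n)) · (1 − 2/(4n)). Each factor → 1 as N → ∞, so the limit is 1/3! = 1/6.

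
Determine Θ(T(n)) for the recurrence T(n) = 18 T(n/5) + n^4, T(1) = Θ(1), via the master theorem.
T(n) = Θ(n^4)

log_5 18 ≈ 1.796. f(n) = n^4 dominates n^(log_5 18) since 4 > 1.796, and the regularity condition a·f(n/b) = 18·(n/5)^4 = (18/625)·n^4 ≤ c·f(n) holds with c = 18/625 ≈ 0.0288 < 1. So this is Case 3: T(n) = Θ(f(n)) = Θ(n^4).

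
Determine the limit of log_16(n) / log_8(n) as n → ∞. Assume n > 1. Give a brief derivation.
lim = ln(8) / ln(16) = log_16(8)

Change of base: log_16(n) = ln n / ln 16 and log_8(n) = ln n / ln 8. The ratio is (ln n / ln 16) · (ln 8 / ln n) = ln 8 / ln 16, a constant independent of n. So the limit is ln 8 / ln 16 = log_16(8).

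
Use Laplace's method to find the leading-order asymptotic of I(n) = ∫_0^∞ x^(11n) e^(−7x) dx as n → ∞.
I(n) ~ (sqrt(2π·11n) / 7) · (11n/(7e))^(11n)

Write the integrand as exp(11n ln x − 7x) and set f(x) = 11n ln x − 7x. Then f'(x) = 11n/x − 7 = 0 at x* = 11n/7, and f''(x*) = −11n/x*^2 = −7^2/(11n). Laplace's method (interior maximum) gives
  I(n) ~ e^(f(x*)) · sqrt(2π / |f''(x*)|)
        = exp(11n ln(11n/7) − 11n) · sqrt(2π · 11n / 7^2)
        = (11n/7)^(11n) e^(−11n) · sqrt(2π·11n) / 7
        = (sqrt(2π·11n) / 7) · (11n/(7e))^(11n).
This matches Γ(11n+1)/7^(11n+1) with Stirling applied to Γ.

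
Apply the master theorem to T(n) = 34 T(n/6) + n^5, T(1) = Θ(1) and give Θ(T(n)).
T(n) = Θ(n^5)

log_6 34 ≈ 1.968. f(n) = n^5 dominates n^(log_6 34) since 5 > 1.968, and the regularity condition a·f(n/b) = 34·(n/6)^5 = (34/7776)·n^5 ≤ c·f(n) holds with c = 34/7776 ≈ 0.00437 < 1. So this is Case 3: T(n) = Θ(f(n)) = Θ(n^5).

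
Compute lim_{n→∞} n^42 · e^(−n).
lim = 0

Exponentials with base > 1 dominate every fixed polynomial: for any fixed c, n^c / e^n → 0 as n → ∞ (e.g. by the ratio test, or since e^n grows faster than any power of n). Hence n^42 · e^(−n) = n^42 / e^n → 0.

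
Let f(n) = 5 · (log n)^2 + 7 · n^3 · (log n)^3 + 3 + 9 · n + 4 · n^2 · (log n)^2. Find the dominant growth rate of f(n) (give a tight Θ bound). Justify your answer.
f(n) ∈ Θ(n^3 · (log n)^3)

Compare the terms by growth order. For large n, n^a · (log n)^b dominates n^a' · (log n)^b' iff a > a', or (a = a' and b > b'). Ranking the 5 terms shows the dominant one is 7 · n^3 · (log n)^3. Hence f(n) ∈ Θ(n^3 · (log n)^3).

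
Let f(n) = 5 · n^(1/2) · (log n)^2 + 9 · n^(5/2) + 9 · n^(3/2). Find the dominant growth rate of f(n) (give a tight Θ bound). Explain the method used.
f(n) ∈ Θ(n^(5/2))

Compare the terms by growth order. For large n, n^a · (log n)^b dominates n^a' · (log n)^b' iff a > a', or (a = a' and b > b'). Ranking the 3 terms shows the dominant one is 9 · n^(5/2). Hence f(n) ∈ Θ(n^(5/2)).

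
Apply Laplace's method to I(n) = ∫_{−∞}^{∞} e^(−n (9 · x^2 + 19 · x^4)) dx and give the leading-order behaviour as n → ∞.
I(n) ~ sqrt(π/(9n))

φ(x) = 9 · x^2 + 19 · x^4 has its unique global minimum at x* = 0 (since φ'(x) = 18x + 76x^3 = 0 only at x = 0 for real x with both coefficients positive, and φ → ∞ as |x| → ∞). At x* = 0, φ(0) = 0 and φ''(0) = 18. Laplace's method then gives
  I(n) ~ sqrt(2π / (n · φ''(0))) · e^(−n φ(0)) = sqrt(2π / (18n)) = sqrt(π/(9n)).
The 19 · x^4 term contributes only at subleading order (an O(1/n) relative correction).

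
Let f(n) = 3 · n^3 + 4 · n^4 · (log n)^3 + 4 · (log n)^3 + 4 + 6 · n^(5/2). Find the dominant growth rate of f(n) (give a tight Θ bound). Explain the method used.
f(n) ∈ Θ(n^4 · (log n)^3)

Compare the terms by growth order. For large n, n^a · (log n)^b dominates n^a' · (log n)^b' iff a > a', or (a = a' and b > b'). Ranking the 5 terms shows the dominant one is 4 · n^4 · (log n)^3. Hence f(n) ∈ Θ(n^4 · (log n)^3).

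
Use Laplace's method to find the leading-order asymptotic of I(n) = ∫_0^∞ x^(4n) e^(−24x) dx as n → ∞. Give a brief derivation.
I(n) ~ (sqrt(2π·4n) / 24) · (4n/(24e))^(4n)

Write the integrand as exp(4n ln x − 24x) and set f(x) = 4n ln x − 24x. Then f'(x) = 4n/x − 24 = 0 at x* = 4n/24, and f''(x*) = −4n/x*^2 = −24^2/(4n). Laplace's method (interior maximum) gives
  I(n) ~ e^(f(x*)) · sqrt(2π / |f''(x*)|)
        = exp(4n ln(4n/24) − 4n) · sqrt(2π · 4n / 24^2)
        = (4n/24)^(4n) e^(−4n) · sqrt(2π·4n) / 24
        = (sqrt(2π·4n) / 24) · (4n/(24e))^(4n).
This matches Γ(4n+1)/24^(4n+1) with Stirling applied to Γ.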